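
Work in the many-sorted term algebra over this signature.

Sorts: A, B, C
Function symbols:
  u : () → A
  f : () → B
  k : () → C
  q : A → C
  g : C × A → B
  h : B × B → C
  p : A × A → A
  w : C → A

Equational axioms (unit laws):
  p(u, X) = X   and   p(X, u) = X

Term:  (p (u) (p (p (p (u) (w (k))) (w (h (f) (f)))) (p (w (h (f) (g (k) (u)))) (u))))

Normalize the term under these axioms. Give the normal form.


normal form = (p (p (w (k)) (w (h (f) (f)))) (w (h (f) (g (k) (u)))))

1. (p (u) (p (p (p (u) (w (k))) (w (h (f) (f)))) (p (w (h (f) (g (k) (u)))) (u))))  →  (p (p (p (u) (w (k))) (w (h (f) (f)))) (p (w (h (f) (g (k) (u)))) (u)))
2. (p (p (p (u) (w (k))) (w (h (f) (f)))) (p (w (h (f) (g (k) (u)))) (u)))  →  (p (p (w (k)) (w (h (f) (f)))) (p (w (h (f) (g (k) (u)))) (u)))
3. (p (p (w (k)) (w (h (f) (f)))) (p (w (h (f) (g (k) (u)))) (u)))  →  (p (p (w (k)) (w (h (f) (f)))) (w (h (f) (g (k) (u)))))


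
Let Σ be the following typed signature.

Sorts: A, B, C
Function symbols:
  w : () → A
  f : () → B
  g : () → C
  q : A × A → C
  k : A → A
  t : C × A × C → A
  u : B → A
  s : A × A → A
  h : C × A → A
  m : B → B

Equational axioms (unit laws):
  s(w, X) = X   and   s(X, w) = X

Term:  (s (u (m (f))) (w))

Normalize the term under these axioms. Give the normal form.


normal form = (u (m (f)))

1. (s (u (m (f))) (w))  →  (u (m (f)))


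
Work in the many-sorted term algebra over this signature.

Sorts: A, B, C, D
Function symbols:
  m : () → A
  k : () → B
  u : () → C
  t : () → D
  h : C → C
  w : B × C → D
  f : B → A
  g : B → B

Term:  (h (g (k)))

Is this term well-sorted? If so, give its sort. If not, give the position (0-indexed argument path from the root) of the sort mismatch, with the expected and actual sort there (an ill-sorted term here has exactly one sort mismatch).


    (k) : B
  (g (k)) : B
(h (g (k))) : ✗ arg 0 at [0] has sort B, expected C

ill-sorted at position [0]: expected C, got B


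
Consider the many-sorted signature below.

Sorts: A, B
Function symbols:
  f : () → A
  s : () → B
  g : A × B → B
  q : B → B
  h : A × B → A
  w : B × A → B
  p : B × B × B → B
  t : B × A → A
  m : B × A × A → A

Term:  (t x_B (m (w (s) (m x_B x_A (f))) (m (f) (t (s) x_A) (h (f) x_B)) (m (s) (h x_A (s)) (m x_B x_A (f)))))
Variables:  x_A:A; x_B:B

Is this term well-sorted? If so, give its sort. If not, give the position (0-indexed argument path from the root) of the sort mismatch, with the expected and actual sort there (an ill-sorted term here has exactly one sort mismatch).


ill-sorted at position [1, 1, 0]: expected B, got A

  x_B : B
      (s) : B
        x_B : B
        x_A : A
        (f) : A
      (m x_B x_A (f)) : A
    (w (s) (m x_B x_A (f))) : B
      (f) : A
        (s) : B
        x_A : A
      (t (s) x_A) : A
        (f) : A
        x_B : B
      (h (f) x_B) : A
    (m (f) (t (s) x_A) (h (f) x_B)) : ✗ arg 0 at [1, 1, 0] has sort A, expected B
      (s) : B
        x_A : A
        (s) : B
      (h x_A (s)) : A
        x_B : B
        x_A : A
        (f) : A
      (m x_B x_A (f)) : A
    (m (s) (h x_A (s)) (m x_B x_A (f))) : A


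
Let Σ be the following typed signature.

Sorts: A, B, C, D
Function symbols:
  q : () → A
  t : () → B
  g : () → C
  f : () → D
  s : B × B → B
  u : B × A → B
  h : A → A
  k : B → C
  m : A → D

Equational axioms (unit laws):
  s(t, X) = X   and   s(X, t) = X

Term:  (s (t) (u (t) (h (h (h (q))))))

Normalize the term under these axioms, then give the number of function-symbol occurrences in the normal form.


1. (s (t) (u (t) (h (h (h (q))))))  →  (u (t) (h (h (h (q)))))
normal form: (u (t) (h (h (h (q)))))

size = 6


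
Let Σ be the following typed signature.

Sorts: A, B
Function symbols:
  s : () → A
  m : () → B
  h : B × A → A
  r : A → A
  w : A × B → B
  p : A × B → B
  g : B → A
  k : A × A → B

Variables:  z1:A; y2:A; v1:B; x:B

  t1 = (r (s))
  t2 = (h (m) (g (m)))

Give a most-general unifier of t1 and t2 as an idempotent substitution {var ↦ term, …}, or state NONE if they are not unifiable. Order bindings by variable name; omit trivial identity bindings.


NONE (not unifiable)

head clash or occurs-check failure — not unifiable


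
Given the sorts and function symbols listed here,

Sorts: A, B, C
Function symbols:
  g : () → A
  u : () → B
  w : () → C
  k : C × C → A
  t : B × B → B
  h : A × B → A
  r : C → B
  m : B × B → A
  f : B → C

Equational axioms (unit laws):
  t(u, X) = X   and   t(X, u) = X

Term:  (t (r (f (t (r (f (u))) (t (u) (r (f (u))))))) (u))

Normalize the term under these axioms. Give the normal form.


1. (t (r (f (t (r (f (u))) (t (u) (r (f (u))))))) (u))  →  (r (f (t (r (f (u))) (t (u) (r (f (u)))))))
2. (r (f (t (r (f (u))) (t (u) (r (f (u)))))))  →  (r (f (t (r (f (u))) (r (f (u))))))

normal form = (r (f (t (r (f (u))) (r (f (u))))))


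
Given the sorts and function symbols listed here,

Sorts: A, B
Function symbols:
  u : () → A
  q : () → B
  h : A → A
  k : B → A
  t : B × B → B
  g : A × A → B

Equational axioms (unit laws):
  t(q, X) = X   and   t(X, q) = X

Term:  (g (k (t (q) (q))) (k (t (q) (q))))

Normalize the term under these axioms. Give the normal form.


normal form = (g (k (q)) (k (q)))

1. (g (k (t (q) (q))) (k (t (q) (q))))  →  (g (k (q)) (k (t (q) (q))))
2. (g (k (q)) (k (t (q) (q))))  →  (g (k (q)) (k (q)))


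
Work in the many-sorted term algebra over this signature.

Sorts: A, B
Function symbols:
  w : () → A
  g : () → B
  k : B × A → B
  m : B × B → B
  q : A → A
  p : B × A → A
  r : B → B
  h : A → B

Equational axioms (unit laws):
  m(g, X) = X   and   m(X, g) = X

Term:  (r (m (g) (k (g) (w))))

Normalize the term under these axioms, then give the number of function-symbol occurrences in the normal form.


size = 4

1. (r (m (g) (k (g) (w))))  →  (r (k (g) (w)))
normal form: (r (k (g) (w)))


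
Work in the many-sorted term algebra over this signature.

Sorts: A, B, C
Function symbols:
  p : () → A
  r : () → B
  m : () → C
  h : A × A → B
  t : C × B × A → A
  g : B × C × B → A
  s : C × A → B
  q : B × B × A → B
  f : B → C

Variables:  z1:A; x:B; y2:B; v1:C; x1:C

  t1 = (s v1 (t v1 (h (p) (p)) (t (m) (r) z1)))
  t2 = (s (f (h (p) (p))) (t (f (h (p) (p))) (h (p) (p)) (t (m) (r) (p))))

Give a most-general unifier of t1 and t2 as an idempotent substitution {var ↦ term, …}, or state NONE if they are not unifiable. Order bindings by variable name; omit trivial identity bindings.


{v1 ↦ (f (h (p) (p))), z1 ↦ (p)}


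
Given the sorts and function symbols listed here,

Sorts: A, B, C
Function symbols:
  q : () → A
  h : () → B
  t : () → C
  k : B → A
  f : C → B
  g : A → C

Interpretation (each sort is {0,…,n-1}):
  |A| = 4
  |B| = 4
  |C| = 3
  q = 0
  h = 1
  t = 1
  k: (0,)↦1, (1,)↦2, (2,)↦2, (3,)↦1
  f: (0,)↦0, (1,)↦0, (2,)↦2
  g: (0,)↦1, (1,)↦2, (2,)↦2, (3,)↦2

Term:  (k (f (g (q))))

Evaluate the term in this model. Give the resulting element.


  q = 0
  (g (q)) = g(0,) = 1
  (f (g (q))) = f(1,) = 0
  (k (f (g (q)))) = k(0,) = 1

value = 1


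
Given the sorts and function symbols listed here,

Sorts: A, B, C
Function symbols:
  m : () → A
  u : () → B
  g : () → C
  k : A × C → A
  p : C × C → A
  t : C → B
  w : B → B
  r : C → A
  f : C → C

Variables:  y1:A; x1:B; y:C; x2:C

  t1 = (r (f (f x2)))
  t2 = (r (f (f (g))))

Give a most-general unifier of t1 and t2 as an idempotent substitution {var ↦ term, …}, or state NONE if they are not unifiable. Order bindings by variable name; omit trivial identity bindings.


{x2 ↦ (g)}


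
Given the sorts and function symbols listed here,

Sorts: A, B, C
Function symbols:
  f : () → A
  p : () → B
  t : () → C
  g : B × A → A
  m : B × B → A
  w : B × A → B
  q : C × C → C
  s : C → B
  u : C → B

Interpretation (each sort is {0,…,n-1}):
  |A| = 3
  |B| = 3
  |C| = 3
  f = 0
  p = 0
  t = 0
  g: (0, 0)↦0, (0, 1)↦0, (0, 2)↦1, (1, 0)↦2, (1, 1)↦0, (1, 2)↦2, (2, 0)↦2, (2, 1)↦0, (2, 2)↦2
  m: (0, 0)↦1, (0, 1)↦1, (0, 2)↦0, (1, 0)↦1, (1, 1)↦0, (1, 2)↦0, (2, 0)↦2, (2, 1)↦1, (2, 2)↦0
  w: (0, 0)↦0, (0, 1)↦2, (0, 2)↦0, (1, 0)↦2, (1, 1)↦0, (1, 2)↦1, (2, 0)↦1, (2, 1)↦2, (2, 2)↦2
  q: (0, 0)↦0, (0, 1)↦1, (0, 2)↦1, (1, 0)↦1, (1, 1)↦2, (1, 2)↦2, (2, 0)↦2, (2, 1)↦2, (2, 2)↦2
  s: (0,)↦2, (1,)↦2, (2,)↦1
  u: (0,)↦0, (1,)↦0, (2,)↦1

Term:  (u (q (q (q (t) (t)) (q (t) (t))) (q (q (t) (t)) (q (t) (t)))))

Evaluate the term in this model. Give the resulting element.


value = 0

  t = 0
  t = 0
  (q (t) (t)) = q(0, 0) = 0
  t = 0
  t = 0
  (q (t) (t)) = q(0, 0) = 0
  (q (q (t) (t)) (q (t) (t))) = q(0, 0) = 0
  t = 0
  t = 0
  (q (t) (t)) = q(0, 0) = 0
  t = 0
  t = 0
  (q (t) (t)) = q(0, 0) = 0
  (q (q (t) (t)) (q (t) (t))) = q(0, 0) = 0
  (q (q (q (t) (t)) (q (t) (t))) (q (q (t) (t)) (q (t) (t)))) = q(0, 0) = 0
  (u (q (q (q (t) (t)) (q (t) (t))) (q (q (t) (t)) (q (t) (t))))) = u(0,) = 0


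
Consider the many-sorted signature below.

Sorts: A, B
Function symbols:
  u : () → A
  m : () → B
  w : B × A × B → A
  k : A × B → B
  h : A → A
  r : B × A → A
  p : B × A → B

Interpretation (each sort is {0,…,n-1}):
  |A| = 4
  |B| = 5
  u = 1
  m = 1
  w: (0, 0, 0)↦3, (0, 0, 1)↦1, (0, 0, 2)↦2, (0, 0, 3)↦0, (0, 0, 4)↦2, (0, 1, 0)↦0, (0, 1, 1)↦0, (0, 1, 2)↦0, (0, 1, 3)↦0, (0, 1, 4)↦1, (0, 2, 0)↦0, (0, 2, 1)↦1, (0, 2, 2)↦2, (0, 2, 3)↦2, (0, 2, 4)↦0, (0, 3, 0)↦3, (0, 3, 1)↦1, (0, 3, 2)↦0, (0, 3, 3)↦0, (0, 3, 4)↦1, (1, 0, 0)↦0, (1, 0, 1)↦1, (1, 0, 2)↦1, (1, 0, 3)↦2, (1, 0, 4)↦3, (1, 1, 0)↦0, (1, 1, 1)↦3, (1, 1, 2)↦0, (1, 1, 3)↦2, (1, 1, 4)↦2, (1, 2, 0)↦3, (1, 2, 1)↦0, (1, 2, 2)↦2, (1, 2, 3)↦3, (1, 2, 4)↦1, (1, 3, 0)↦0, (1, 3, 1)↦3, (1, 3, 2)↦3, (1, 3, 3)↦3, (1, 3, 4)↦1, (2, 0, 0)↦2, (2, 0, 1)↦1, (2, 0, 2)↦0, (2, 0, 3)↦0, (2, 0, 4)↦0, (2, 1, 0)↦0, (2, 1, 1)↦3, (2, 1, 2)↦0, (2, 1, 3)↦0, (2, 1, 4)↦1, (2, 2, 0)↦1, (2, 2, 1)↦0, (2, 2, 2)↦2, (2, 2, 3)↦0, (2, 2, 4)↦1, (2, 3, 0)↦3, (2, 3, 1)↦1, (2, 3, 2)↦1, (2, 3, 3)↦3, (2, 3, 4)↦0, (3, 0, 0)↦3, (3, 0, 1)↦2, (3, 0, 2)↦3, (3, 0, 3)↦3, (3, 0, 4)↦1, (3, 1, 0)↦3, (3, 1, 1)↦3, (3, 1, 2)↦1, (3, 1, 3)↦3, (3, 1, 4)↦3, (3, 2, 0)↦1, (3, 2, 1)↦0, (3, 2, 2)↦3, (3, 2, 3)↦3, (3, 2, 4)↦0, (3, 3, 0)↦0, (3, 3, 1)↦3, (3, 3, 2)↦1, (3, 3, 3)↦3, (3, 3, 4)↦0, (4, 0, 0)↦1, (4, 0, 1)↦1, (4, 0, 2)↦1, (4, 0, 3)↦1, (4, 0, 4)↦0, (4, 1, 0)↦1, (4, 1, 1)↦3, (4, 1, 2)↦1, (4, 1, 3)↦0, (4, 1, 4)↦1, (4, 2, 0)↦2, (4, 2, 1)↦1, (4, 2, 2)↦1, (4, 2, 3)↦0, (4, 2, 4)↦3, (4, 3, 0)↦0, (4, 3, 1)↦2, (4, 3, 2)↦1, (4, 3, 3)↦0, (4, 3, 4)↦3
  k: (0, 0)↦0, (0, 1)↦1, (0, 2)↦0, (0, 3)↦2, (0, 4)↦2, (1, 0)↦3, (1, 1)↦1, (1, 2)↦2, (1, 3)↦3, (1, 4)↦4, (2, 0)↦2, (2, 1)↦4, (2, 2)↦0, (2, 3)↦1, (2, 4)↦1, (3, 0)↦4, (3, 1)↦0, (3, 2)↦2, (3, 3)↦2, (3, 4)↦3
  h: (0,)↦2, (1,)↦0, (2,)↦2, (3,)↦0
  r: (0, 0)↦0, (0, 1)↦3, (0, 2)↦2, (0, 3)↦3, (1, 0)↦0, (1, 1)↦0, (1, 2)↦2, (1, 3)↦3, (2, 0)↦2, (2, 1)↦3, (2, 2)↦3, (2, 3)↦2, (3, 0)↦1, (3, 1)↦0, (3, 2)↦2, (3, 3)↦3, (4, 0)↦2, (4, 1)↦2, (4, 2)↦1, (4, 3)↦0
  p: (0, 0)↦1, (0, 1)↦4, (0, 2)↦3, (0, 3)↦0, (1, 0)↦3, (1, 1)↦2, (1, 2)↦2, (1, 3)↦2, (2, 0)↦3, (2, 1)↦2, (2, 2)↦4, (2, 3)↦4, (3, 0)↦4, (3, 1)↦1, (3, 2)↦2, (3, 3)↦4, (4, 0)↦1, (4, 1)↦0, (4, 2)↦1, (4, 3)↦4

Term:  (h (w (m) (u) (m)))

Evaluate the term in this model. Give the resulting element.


value = 0

  m = 1
  u = 1
  m = 1
  (w (m) (u) (m)) = w(1, 1, 1) = 3
  (h (w (m) (u) (m))) = h(3,) = 0


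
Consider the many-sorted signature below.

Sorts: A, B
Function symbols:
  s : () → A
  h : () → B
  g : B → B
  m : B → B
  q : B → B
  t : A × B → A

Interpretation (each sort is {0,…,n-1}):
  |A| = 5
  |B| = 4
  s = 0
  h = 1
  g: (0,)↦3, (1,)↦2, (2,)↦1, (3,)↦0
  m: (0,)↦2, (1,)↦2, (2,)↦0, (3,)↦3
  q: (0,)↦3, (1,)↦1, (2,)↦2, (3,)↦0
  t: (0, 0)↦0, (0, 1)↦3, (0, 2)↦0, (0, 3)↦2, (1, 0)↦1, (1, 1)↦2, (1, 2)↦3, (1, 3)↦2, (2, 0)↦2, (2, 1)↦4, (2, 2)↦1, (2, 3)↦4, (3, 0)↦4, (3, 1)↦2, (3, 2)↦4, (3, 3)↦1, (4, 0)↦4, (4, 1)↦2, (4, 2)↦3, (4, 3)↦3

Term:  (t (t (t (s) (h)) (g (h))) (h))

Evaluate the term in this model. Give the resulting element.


value = 2

  s = 0
  h = 1
  (t (s) (h)) = t(0, 1) = 3
  h = 1
  (g (h)) = g(1,) = 2
  (t (t (s) (h)) (g (h))) = t(3, 2) = 4
  h = 1
  (t (t (t (s) (h)) (g (h))) (h)) = t(4, 1) = 2


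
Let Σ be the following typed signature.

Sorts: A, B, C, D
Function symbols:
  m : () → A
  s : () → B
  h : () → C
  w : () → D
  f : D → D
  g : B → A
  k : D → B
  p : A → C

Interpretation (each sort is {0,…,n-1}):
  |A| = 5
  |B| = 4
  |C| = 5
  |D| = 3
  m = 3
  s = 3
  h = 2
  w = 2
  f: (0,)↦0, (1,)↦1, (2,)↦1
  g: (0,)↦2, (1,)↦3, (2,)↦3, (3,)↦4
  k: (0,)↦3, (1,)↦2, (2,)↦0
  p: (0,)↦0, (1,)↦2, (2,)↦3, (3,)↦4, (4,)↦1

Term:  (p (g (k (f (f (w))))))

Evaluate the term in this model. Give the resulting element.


  w = 2
  (f (w)) = f(2,) = 1
  (f (f (w))) = f(1,) = 1
  (k (f (f (w)))) = k(1,) = 2
  (g (k (f (f (w))))) = g(2,) = 3
  (p (g (k (f (f (w)))))) = p(3,) = 4

value = 4


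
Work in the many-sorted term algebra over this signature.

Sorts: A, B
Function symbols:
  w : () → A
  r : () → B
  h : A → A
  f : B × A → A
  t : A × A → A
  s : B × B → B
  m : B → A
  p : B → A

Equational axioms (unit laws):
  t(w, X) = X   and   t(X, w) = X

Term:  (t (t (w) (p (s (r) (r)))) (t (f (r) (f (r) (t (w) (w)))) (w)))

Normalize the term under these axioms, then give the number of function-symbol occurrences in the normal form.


size = 10

1. (t (t (w) (p (s (r) (r)))) (t (f (r) (f (r) (t (w) (w)))) (w)))  →  (t (p (s (r) (r))) (t (f (r) (f (r) (t (w) (w)))) (w)))
2. (t (p (s (r) (r))) (t (f (r) (f (r) (t (w) (w)))) (w)))  →  (t (p (s (r) (r))) (f (r) (f (r) (t (w) (w)))))
3. (t (p (s (r) (r))) (f (r) (f (r) (t (w) (w)))))  →  (t (p (s (r) (r))) (f (r) (f (r) (w))))
normal form: (t (p (s (r) (r))) (f (r) (f (r) (w))))


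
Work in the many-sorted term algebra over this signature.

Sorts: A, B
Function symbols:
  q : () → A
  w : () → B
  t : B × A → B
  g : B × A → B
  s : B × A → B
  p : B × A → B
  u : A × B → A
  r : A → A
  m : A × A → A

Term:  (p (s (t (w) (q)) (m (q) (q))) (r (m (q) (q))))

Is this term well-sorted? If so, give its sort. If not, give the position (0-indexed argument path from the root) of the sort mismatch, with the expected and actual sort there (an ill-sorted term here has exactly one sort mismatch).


      (w) : B
      (q) : A
    (t (w) (q)) : B
      (q) : A
      (q) : A
    (m (q) (q)) : A
  (s (t (w) (q)) (m (q) (q))) : B
      (q) : A
      (q) : A
    (m (q) (q)) : A
  (r (m (q) (q))) : A
(p (s (t (w) (q)) (m (q) (q))) (r (m (q) (q)))) : B

well-sorted; sort = B


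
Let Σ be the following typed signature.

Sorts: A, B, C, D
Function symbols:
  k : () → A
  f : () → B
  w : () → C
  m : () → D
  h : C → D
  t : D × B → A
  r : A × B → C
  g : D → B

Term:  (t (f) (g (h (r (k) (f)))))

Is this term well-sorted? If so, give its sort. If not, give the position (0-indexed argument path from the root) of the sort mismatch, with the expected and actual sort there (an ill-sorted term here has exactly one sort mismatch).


ill-sorted at position [0]: expected D, got B

  (f) : B
        (k) : A
        (f) : B
      (r (k) (f)) : C
    (h (r (k) (f))) : D
  (g (h (r (k) (f)))) : B
(t (f) (g (h (r (k) (f))))) : ✗ arg 0 at [0] has sort B, expected D


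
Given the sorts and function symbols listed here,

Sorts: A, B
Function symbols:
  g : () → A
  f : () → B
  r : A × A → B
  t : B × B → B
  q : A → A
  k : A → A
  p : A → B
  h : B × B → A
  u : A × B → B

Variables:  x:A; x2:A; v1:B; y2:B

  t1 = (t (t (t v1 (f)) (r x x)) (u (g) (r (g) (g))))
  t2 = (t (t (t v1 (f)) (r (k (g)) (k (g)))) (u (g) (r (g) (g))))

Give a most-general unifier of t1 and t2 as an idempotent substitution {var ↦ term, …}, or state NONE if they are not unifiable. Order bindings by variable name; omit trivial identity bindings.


{x ↦ (k (g))}


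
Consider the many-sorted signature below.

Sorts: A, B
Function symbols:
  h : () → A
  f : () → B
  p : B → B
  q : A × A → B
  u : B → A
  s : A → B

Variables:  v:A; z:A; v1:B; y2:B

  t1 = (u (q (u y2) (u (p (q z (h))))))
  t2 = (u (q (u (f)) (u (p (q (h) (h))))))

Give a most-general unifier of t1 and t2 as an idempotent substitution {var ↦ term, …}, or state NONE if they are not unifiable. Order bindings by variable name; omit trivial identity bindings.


{y2 ↦ (f), z ↦ (h)}


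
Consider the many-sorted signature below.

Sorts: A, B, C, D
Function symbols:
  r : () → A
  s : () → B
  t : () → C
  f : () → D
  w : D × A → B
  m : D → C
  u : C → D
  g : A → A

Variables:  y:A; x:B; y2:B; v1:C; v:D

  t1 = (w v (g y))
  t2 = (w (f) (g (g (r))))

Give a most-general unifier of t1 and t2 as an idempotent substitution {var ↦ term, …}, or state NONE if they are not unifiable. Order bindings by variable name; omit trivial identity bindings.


{v ↦ (f), y ↦ (g (r))}


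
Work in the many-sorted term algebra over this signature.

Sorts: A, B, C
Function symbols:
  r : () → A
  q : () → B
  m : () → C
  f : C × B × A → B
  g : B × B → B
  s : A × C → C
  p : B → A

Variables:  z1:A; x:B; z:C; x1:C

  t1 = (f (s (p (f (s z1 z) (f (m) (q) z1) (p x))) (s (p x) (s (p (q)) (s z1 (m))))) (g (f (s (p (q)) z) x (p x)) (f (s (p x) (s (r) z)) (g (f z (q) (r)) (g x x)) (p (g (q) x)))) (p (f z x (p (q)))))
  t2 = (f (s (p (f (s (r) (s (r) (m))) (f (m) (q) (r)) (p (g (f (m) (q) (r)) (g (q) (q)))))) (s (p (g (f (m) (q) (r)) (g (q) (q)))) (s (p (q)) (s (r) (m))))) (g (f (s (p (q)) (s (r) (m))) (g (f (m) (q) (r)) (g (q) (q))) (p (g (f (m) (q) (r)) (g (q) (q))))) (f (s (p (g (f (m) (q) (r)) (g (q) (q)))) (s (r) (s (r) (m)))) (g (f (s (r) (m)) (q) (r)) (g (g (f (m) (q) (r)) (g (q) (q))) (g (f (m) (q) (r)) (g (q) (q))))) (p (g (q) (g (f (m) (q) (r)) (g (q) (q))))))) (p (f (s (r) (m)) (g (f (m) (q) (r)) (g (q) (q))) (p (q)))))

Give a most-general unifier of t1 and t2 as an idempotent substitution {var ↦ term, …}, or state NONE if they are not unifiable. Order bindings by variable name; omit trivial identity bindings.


{x ↦ (g (f (m) (q) (r)) (g (q) (q))), z ↦ (s (r) (m)), z1 ↦ (r)}


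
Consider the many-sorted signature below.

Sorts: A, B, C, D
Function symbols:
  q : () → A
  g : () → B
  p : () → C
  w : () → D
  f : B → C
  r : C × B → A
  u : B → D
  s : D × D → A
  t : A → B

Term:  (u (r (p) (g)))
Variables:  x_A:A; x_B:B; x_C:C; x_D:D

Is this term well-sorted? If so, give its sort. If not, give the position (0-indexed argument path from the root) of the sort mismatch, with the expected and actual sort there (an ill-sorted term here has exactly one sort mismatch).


ill-sorted at position [0]: expected B, got A

    (p) : C
    (g) : B
  (r (p) (g)) : A
(u (r (p) (g))) : ✗ arg 0 at [0] has sort A, expected B


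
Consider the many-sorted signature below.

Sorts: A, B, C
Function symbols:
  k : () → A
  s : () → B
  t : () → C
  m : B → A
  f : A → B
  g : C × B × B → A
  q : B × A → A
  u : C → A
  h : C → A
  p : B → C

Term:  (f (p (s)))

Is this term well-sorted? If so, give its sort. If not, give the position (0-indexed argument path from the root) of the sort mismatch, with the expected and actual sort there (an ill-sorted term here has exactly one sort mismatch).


ill-sorted at position [0]: expected A, got C

    (s) : B
  (p (s)) : C
(f (p (s))) : ✗ arg 0 at [0] has sort C, expected A


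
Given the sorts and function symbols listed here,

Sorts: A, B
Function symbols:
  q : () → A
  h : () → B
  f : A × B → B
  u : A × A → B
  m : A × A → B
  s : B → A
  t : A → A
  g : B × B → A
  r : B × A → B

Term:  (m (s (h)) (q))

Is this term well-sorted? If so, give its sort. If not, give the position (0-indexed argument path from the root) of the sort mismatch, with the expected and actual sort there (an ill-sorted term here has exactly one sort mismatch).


well-sorted; sort = B

    (h) : B
  (s (h)) : A
  (q) : A
(m (s (h)) (q)) : B


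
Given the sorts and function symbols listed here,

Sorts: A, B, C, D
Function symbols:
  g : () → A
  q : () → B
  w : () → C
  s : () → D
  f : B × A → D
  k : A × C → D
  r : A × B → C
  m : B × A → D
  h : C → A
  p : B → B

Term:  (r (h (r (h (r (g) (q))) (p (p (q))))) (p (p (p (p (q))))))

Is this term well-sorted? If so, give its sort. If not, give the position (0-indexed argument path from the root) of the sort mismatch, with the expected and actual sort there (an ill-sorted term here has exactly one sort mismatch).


well-sorted; sort = C

          (g) : A
          (q) : B
        (r (g) (q)) : C
      (h (r (g) (q))) : A
          (q) : B
        (p (q)) : B
      (p (p (q))) : B
    (r (h (r (g) (q))) (p (p (q)))) : C
  (h (r (h (r (g) (q))) (p (p (q))))) : A
          (q) : B
        (p (q)) : B
      (p (p (q))) : B
    (p (p (p (q)))) : B
  (p (p (p (p (q))))) : B
(r (h (r (h (r (g) (q))) (p (p (q))))) (p (p (p (p (q)))))) : C


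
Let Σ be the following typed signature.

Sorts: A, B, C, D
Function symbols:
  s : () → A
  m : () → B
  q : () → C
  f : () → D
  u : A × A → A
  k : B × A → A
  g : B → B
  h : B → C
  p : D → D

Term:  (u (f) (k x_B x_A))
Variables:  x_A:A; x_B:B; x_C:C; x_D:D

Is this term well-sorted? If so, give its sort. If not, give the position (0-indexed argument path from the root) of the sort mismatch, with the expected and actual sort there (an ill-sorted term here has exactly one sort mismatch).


ill-sorted at position [0]: expected A, got D

  (f) : D
    x_B : B
    x_A : A
  (k x_B x_A) : A
(u (f) (k x_B x_A)) : ✗ arg 0 at [0] has sort D, expected A


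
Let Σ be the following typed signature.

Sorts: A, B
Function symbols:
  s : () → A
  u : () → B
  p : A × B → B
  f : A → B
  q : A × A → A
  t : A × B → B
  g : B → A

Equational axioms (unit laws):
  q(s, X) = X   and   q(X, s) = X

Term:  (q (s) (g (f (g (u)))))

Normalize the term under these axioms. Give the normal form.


1. (q (s) (g (f (g (u)))))  →  (g (f (g (u))))

normal form = (g (f (g (u))))


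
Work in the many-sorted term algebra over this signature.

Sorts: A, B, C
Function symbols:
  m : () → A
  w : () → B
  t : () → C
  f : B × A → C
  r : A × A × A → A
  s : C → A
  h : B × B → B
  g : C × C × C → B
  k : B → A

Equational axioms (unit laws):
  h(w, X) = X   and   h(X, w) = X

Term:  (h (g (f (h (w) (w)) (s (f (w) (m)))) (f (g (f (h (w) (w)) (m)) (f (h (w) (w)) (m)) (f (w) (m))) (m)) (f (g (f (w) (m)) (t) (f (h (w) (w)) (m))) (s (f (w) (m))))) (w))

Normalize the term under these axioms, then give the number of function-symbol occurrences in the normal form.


size = 32

1. (h (g (f (h (w) (w)) (s (f (w) (m)))) (f (g (f (h (w) (w)) (m)) (f (h (w) (w)) (m)) (f (w) (m))) (m)) (f (g (f (w) (m)) (t) (f (h (w) (w)) (m))) (s (f (w) (m))))) (w))  →  (g (f (h (w) (w)) (s (f (w) (m)))) (f (g (f (h (w) (w)) (m)) (f (h (w) (w)) (m)) (f (w) (m))) (m)) (f (g (f (w) (m)) (t) (f (h (w) (w)) (m))) (s (f (w) (m)))))
2. (g (f (h (w) (w)) (s (f (w) (m)))) (f (g (f (h (w) (w)) (m)) (f (h (w) (w)) (m)) (f (w) (m))) (m)) (f (g (f (w) (m)) (t) (f (h (w) (w)) (m))) (s (f (w) (m)))))  →  (g (f (w) (s (f (w) (m)))) (f (g (f (h (w) (w)) (m)) (f (h (w) (w)) (m)) (f (w) (m))) (m)) (f (g (f (w) (m)) (t) (f (h (w) (w)) (m))) (s (f (w) (m)))))
3. (g (f (w) (s (f (w) (m)))) (f (g (f (h (w) (w)) (m)) (f (h (w) (w)) (m)) (f (w) (m))) (m)) (f (g (f (w) (m)) (t) (f (h (w) (w)) (m))) (s (f (w) (m)))))  →  (g (f (w) (s (f (w) (m)))) (f (g (f (w) (m)) (f (h (w) (w)) (m)) (f (w) (m))) (m)) (f (g (f (w) (m)) (t) (f (h (w) (w)) (m))) (s (f (w) (m)))))
4. (g (f (w) (s (f (w) (m)))) (f (g (f (w) (m)) (f (h (w) (w)) (m)) (f (w) (m))) (m)) (f (g (f (w) (m)) (t) (f (h (w) (w)) (m))) (s (f (w) (m)))))  →  (g (f (w) (s (f (w) (m)))) (f (g (f (w) (m)) (f (w) (m)) (f (w) (m))) (m)) (f (g (f (w) (m)) (t) (f (h (w) (w)) (m))) (s (f (w) (m)))))
5. (g (f (w) (s (f (w) (m)))) (f (g (f (w) (m)) (f (w) (m)) (f (w) (m))) (m)) (f (g (f (w) (m)) (t) (f (h (w) (w)) (m))) (s (f (w) (m)))))  →  (g (f (w) (s (f (w) (m)))) (f (g (f (w) (m)) (f (w) (m)) (f (w) (m))) (m)) (f (g (f (w) (m)) (t) (f (w) (m))) (s (f (w) (m)))))
normal form: (g (f (w) (s (f (w) (m)))) (f (g (f (w) (m)) (f (w) (m)) (f (w) (m))) (m)) (f (g (f (w) (m)) (t) (f (w) (m))) (s (f (w) (m)))))


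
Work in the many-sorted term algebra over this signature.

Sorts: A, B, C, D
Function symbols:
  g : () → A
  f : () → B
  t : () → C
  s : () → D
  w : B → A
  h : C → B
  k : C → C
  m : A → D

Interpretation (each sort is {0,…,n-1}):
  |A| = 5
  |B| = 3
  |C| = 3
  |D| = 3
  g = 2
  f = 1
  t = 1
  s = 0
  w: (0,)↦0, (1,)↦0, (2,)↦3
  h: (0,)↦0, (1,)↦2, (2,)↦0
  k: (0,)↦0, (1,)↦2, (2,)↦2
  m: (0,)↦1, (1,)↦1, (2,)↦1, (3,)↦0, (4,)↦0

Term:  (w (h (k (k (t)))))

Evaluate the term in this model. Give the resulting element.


  t = 1
  (k (t)) = k(1,) = 2
  (k (k (t))) = k(2,) = 2
  (h (k (k (t)))) = h(2,) = 0
  (w (h (k (k (t))))) = w(0,) = 0

value = 0


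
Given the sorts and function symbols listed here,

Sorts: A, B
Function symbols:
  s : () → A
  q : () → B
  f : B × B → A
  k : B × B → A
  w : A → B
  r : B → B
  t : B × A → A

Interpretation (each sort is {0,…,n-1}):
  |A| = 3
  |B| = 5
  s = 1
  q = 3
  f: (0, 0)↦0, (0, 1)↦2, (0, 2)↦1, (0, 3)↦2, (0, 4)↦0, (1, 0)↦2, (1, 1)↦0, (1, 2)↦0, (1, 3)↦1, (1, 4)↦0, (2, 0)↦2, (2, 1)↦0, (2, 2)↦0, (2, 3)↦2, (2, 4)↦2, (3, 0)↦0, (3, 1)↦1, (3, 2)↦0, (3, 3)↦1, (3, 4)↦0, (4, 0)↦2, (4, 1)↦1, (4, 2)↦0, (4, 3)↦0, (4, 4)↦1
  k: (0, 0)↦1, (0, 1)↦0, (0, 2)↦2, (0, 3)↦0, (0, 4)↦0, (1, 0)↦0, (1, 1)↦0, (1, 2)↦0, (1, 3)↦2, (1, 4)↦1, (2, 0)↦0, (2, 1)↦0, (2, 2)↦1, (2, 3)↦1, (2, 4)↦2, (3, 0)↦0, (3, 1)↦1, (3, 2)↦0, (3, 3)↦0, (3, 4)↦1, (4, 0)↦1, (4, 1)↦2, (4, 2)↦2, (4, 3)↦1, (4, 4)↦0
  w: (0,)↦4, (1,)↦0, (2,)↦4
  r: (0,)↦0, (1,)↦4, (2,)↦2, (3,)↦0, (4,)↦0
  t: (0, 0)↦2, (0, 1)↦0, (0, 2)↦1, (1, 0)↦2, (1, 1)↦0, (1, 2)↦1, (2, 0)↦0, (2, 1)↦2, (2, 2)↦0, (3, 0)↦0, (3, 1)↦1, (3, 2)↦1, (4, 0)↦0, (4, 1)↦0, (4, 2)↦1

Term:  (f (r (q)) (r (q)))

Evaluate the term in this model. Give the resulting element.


value = 0

  q = 3
  (r (q)) = r(3,) = 0
  q = 3
  (r (q)) = r(3,) = 0
  (f (r (q)) (r (q))) = f(0, 0) = 0


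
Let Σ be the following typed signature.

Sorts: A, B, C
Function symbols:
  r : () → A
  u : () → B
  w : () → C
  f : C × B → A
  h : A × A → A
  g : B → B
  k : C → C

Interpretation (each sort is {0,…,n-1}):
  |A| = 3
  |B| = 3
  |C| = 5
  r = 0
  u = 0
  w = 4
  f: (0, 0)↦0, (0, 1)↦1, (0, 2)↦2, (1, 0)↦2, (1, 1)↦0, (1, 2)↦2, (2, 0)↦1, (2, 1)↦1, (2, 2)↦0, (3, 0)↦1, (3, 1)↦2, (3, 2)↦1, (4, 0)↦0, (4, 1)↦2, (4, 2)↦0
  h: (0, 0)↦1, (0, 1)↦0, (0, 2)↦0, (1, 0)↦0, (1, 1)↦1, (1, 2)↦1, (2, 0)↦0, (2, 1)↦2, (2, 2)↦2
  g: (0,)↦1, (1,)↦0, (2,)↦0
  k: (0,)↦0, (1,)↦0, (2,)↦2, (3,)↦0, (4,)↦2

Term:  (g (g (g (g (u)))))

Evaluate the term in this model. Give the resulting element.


value = 0

  u = 0
  (g (u)) = g(0,) = 1
  (g (g (u))) = g(1,) = 0
  (g (g (g (u)))) = g(0,) = 1
  (g (g (g (g (u))))) = g(1,) = 0


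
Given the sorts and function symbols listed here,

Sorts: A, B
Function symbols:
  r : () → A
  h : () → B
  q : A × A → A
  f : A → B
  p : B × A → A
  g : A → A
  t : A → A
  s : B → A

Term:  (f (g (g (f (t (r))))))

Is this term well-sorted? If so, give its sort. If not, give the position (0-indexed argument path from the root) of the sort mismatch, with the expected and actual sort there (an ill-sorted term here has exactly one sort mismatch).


ill-sorted at position [0, 0, 0]: expected A, got B

          (r) : A
        (t (r)) : A
      (f (t (r))) : B
    (g (f (t (r)))) : ✗ arg 0 at [0, 0, 0] has sort B, expected A


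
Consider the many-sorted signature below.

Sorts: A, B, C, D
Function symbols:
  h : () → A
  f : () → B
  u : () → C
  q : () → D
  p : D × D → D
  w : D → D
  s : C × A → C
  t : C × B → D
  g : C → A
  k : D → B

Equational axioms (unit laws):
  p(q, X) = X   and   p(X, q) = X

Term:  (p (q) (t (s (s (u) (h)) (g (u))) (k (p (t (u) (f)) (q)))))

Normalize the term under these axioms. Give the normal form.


normal form = (t (s (s (u) (h)) (g (u))) (k (t (u) (f))))

1. (p (q) (t (s (s (u) (h)) (g (u))) (k (p (t (u) (f)) (q)))))  →  (t (s (s (u) (h)) (g (u))) (k (p (t (u) (f)) (q))))
2. (t (s (s (u) (h)) (g (u))) (k (p (t (u) (f)) (q))))  →  (t (s (s (u) (h)) (g (u))) (k (t (u) (f))))


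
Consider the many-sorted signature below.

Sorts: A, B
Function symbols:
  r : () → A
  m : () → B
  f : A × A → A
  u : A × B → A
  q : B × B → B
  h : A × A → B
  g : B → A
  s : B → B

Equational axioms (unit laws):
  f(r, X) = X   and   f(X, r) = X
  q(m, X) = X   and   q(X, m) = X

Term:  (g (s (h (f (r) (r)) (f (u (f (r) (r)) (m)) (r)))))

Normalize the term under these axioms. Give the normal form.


1. (g (s (h (f (r) (r)) (f (u (f (r) (r)) (m)) (r)))))  →  (g (s (h (r) (f (u (f (r) (r)) (m)) (r)))))
2. (g (s (h (r) (f (u (f (r) (r)) (m)) (r)))))  →  (g (s (h (r) (u (f (r) (r)) (m)))))
3. (g (s (h (r) (u (f (r) (r)) (m)))))  →  (g (s (h (r) (u (r) (m)))))

normal form = (g (s (h (r) (u (r) (m)))))


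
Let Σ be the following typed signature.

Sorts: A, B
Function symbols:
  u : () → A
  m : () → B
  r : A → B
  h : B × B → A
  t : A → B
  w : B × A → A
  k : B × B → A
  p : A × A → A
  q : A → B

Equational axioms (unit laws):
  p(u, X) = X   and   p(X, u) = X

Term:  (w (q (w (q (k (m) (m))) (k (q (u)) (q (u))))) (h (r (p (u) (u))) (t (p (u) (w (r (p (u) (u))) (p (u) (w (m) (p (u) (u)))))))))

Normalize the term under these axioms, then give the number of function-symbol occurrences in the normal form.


size = 22

1. (w (q (w (q (k (m) (m))) (k (q (u)) (q (u))))) (h (r (p (u) (u))) (t (p (u) (w (r (p (u) (u))) (p (u) (w (m) (p (u) (u)))))))))  →  (w (q (w (q (k (m) (m))) (k (q (u)) (q (u))))) (h (r (u)) (t (p (u) (w (r (p (u) (u))) (p (u) (w (m) (p (u) (u)))))))))
2. (w (q (w (q (k (m) (m))) (k (q (u)) (q (u))))) (h (r (u)) (t (p (u) (w (r (p (u) (u))) (p (u) (w (m) (p (u) (u)))))))))  →  (w (q (w (q (k (m) (m))) (k (q (u)) (q (u))))) (h (r (u)) (t (w (r (p (u) (u))) (p (u) (w (m) (p (u) (u))))))))
3. (w (q (w (q (k (m) (m))) (k (q (u)) (q (u))))) (h (r (u)) (t (w (r (p (u) (u))) (p (u) (w (m) (p (u) (u))))))))  →  (w (q (w (q (k (m) (m))) (k (q (u)) (q (u))))) (h (r (u)) (t (w (r (u)) (p (u) (w (m) (p (u) (u))))))))
4. (w (q (w (q (k (m) (m))) (k (q (u)) (q (u))))) (h (r (u)) (t (w (r (u)) (p (u) (w (m) (p (u) (u))))))))  →  (w (q (w (q (k (m) (m))) (k (q (u)) (q (u))))) (h (r (u)) (t (w (r (u)) (w (m) (p (u) (u)))))))
5. (w (q (w (q (k (m) (m))) (k (q (u)) (q (u))))) (h (r (u)) (t (w (r (u)) (w (m) (p (u) (u)))))))  →  (w (q (w (q (k (m) (m))) (k (q (u)) (q (u))))) (h (r (u)) (t (w (r (u)) (w (m) (u))))))
normal form: (w (q (w (q (k (m) (m))) (k (q (u)) (q (u))))) (h (r (u)) (t (w (r (u)) (w (m) (u))))))


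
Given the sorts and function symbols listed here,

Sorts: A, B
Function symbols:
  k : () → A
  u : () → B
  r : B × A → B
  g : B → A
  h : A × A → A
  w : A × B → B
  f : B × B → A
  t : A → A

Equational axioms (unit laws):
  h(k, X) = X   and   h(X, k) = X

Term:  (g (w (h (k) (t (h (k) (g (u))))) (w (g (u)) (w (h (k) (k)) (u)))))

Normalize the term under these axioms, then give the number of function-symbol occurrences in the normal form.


1. (g (w (h (k) (t (h (k) (g (u))))) (w (g (u)) (w (h (k) (k)) (u)))))  →  (g (w (t (h (k) (g (u)))) (w (g (u)) (w (h (k) (k)) (u)))))
2. (g (w (t (h (k) (g (u)))) (w (g (u)) (w (h (k) (k)) (u)))))  →  (g (w (t (g (u))) (w (g (u)) (w (h (k) (k)) (u)))))
3. (g (w (t (g (u))) (w (g (u)) (w (h (k) (k)) (u)))))  →  (g (w (t (g (u))) (w (g (u)) (w (k) (u)))))
normal form: (g (w (t (g (u))) (w (g (u)) (w (k) (u)))))

size = 11


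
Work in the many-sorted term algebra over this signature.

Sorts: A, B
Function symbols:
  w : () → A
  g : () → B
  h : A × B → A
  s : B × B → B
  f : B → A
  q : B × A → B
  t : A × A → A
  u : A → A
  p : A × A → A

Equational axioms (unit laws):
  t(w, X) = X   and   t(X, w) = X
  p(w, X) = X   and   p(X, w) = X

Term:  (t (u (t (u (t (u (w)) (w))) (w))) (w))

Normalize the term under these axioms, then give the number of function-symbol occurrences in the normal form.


1. (t (u (t (u (t (u (w)) (w))) (w))) (w))  →  (u (t (u (t (u (w)) (w))) (w)))
2. (u (t (u (t (u (w)) (w))) (w)))  →  (u (u (t (u (w)) (w))))
3. (u (u (t (u (w)) (w))))  →  (u (u (u (w))))
normal form: (u (u (u (w))))

size = 4


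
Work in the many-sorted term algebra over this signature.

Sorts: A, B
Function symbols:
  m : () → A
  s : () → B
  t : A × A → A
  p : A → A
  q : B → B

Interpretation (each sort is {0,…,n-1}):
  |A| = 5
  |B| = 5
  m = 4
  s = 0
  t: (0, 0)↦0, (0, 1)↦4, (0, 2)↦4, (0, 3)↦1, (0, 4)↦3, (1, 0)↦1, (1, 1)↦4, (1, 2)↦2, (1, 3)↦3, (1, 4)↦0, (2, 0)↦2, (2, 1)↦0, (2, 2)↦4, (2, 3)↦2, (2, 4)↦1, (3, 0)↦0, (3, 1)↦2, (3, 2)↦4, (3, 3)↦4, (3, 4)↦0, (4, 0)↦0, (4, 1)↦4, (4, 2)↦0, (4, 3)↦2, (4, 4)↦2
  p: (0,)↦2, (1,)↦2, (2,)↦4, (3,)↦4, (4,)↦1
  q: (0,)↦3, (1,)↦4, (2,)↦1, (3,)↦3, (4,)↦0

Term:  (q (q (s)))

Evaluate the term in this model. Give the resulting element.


  s = 0
  (q (s)) = q(0,) = 3
  (q (q (s))) = q(3,) = 3

value = 3


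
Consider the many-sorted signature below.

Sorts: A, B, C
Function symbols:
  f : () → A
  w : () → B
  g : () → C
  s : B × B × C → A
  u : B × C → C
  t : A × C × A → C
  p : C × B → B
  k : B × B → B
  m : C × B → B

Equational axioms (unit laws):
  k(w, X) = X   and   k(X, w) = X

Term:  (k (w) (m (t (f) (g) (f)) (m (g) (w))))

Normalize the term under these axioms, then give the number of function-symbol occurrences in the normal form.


size = 8

1. (k (w) (m (t (f) (g) (f)) (m (g) (w))))  →  (m (t (f) (g) (f)) (m (g) (w)))
normal form: (m (t (f) (g) (f)) (m (g) (w)))


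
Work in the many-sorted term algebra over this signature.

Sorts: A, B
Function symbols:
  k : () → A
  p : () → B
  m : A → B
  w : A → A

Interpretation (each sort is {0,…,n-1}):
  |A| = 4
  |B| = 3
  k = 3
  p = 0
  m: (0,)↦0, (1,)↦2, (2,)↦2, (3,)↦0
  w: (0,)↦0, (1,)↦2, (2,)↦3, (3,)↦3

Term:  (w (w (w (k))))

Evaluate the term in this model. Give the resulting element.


value = 3

  k = 3
  (w (k)) = w(3,) = 3
  (w (w (k))) = w(3,) = 3
  (w (w (w (k)))) = w(3,) = 3


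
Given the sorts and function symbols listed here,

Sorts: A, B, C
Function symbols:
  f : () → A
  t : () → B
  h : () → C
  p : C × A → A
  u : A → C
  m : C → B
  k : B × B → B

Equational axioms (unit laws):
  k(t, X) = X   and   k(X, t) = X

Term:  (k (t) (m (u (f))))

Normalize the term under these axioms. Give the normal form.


normal form = (m (u (f)))

1. (k (t) (m (u (f))))  →  (m (u (f)))


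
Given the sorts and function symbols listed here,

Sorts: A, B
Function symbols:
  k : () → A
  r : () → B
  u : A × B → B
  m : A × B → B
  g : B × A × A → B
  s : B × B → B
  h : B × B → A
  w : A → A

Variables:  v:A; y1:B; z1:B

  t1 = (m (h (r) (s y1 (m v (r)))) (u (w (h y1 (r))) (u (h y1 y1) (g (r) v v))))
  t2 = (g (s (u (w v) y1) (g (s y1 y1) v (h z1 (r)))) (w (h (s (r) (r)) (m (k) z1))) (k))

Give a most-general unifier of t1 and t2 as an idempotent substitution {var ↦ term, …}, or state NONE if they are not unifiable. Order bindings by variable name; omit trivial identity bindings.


NONE (not unifiable)

head clash or occurs-check failure — not unifiable


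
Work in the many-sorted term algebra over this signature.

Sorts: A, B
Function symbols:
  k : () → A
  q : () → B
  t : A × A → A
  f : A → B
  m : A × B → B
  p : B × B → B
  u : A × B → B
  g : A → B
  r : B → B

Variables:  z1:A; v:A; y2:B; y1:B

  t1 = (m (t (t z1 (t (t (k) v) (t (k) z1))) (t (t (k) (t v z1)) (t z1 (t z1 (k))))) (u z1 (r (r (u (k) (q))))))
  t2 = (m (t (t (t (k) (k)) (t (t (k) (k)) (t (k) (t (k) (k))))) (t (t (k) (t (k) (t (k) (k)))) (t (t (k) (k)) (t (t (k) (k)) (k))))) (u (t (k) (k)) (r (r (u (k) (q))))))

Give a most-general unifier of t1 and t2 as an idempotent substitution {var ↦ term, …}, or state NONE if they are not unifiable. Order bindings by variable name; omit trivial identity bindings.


{v ↦ (k), z1 ↦ (t (k) (k))}


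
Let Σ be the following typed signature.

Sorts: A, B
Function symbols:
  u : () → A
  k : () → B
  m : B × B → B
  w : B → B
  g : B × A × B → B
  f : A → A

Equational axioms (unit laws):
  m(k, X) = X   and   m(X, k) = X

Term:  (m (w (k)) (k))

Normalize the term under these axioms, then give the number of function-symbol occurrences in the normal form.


size = 2

1. (m (w (k)) (k))  →  (w (k))
normal form: (w (k))


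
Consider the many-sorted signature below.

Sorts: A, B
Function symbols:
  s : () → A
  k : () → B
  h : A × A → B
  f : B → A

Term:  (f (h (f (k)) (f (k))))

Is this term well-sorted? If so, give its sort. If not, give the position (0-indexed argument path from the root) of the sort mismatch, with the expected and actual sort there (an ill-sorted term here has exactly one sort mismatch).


well-sorted; sort = A

      (k) : B
    (f (k)) : A
      (k) : B
    (f (k)) : A
  (h (f (k)) (f (k))) : B
(f (h (f (k)) (f (k)))) : A


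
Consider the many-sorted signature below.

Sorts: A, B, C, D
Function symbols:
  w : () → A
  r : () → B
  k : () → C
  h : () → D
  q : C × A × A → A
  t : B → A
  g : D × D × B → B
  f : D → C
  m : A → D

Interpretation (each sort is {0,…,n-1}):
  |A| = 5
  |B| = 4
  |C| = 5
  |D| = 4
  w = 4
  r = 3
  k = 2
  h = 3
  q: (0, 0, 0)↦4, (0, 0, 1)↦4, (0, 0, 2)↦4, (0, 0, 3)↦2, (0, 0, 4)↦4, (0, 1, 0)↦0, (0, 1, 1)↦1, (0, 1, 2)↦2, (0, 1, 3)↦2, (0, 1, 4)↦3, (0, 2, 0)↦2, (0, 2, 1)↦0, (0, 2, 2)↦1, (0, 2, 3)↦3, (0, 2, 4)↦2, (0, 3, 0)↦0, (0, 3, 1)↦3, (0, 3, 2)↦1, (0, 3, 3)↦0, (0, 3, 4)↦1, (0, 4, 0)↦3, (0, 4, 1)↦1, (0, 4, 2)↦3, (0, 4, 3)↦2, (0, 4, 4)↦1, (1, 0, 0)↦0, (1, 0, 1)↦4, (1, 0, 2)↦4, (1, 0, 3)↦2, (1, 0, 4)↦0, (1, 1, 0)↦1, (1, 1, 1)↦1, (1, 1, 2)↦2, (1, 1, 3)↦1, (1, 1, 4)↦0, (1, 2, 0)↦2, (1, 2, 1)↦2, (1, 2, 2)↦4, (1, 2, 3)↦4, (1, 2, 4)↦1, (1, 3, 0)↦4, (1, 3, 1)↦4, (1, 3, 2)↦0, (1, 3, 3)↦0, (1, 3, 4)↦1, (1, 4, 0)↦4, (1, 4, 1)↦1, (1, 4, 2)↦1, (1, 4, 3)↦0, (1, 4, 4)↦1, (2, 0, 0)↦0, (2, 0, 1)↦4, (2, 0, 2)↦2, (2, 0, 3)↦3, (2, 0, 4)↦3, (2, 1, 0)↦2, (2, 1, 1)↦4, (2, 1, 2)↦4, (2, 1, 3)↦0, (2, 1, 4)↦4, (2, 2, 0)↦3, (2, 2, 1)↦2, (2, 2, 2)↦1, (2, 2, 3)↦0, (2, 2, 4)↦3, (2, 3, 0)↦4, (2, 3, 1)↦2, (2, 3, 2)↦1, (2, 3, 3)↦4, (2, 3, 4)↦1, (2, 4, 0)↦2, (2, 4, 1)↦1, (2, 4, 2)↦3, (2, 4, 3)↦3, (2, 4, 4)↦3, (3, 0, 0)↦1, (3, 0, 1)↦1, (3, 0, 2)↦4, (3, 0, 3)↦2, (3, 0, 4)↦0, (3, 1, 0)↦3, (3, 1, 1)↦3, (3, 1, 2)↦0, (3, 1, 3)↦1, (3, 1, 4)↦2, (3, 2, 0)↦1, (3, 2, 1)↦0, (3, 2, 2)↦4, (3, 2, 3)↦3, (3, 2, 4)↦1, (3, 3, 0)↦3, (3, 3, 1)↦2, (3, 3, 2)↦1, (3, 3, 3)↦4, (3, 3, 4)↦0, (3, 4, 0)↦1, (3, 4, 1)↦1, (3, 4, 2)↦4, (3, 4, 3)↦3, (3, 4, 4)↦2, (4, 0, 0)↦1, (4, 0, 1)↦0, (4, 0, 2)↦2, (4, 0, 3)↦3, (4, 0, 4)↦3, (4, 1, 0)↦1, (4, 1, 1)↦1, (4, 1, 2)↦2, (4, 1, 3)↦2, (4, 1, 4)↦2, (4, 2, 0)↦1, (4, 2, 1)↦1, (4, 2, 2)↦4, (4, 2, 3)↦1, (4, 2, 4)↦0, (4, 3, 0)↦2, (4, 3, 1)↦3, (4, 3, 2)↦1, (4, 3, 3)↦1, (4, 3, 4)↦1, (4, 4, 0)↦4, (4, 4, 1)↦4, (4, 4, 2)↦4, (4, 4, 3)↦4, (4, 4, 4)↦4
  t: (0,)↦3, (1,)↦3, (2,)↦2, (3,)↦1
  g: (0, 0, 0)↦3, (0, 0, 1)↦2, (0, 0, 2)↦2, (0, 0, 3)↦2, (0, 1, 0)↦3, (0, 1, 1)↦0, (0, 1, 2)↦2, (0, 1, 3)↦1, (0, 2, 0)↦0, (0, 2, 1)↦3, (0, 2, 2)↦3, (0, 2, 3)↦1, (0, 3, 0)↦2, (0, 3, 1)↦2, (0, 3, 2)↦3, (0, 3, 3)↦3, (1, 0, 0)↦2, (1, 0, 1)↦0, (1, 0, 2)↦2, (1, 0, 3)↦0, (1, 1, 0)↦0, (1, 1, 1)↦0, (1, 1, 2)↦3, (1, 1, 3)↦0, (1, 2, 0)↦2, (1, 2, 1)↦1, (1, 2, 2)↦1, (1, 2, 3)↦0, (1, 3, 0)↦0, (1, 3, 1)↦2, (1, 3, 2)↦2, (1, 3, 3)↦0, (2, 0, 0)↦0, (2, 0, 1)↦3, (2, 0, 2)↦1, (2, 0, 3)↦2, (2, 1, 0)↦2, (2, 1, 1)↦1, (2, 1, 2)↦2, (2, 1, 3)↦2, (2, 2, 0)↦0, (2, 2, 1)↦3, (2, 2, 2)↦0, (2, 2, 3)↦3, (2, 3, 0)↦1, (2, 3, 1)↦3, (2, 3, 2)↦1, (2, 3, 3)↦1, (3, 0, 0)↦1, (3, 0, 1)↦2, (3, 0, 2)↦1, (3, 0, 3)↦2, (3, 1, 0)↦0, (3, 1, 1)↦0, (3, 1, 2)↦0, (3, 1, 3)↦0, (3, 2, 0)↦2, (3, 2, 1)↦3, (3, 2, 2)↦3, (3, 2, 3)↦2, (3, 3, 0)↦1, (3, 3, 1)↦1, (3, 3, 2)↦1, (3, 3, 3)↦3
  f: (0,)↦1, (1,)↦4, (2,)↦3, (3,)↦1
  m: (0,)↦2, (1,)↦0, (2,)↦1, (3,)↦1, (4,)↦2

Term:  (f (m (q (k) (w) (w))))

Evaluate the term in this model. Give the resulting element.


  k = 2
  w = 4
  w = 4
  (q (k) (w) (w)) = q(2, 4, 4) = 3
  (m (q (k) (w) (w))) = m(3,) = 1
  (f (m (q (k) (w) (w)))) = f(1,) = 4

value = 4
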